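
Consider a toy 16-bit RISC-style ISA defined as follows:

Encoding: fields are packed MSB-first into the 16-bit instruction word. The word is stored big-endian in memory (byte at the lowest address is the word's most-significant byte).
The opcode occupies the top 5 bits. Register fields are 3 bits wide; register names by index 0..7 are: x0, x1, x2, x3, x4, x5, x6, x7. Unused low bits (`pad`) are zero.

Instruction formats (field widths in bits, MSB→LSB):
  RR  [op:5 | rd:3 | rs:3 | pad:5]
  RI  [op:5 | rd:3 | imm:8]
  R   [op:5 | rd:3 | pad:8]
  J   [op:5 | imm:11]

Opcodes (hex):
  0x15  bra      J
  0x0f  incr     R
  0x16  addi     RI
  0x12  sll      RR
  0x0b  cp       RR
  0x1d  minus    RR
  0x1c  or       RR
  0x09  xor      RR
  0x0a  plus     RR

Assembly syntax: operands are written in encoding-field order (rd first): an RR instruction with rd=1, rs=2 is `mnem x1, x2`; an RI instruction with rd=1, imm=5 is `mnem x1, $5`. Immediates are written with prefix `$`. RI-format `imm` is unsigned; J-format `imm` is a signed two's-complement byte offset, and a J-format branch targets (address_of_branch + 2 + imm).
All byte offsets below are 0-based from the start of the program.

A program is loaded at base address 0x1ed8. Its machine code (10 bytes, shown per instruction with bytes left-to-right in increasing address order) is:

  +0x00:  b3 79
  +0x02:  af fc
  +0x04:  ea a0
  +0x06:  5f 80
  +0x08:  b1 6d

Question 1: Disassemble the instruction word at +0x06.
[06] 5f 80 → 0x5f80
  op=0x5f80>>11=0xb ⇒ cp (RR)
  [10:8] rd=7 = x7
  [7:5] rs=4 = x4

cp x7, x4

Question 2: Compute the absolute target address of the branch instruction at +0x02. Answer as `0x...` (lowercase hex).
@+02  big-endian(af fc) = 0xaffc
  top 5b → 0x15 → bra [J]
  [10:0] imm=2044 (s11→-4) = $-4
  target = base 0x1ed8 + off 0x02 + 2 + imm -4 = 0x1ed8

0x1ed8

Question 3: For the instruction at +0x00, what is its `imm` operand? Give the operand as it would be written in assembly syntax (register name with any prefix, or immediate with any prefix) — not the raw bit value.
off 0x00: read b3 79 as big → 0xb379
  op=0xb379>>11=0x16 ⇒ addi (RI)
  rd: (w>>8)&0x7=0x3 → x3
  imm: (w>>0)&0xff=0x79 → $121

$121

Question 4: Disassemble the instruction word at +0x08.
addi x1, $109

[08] b1 6d → 0xb16d
  opcode bits[15:11]=0x16: addi/RI
  [10:8] rd=1 = x1
  [7:0] imm=109 = $109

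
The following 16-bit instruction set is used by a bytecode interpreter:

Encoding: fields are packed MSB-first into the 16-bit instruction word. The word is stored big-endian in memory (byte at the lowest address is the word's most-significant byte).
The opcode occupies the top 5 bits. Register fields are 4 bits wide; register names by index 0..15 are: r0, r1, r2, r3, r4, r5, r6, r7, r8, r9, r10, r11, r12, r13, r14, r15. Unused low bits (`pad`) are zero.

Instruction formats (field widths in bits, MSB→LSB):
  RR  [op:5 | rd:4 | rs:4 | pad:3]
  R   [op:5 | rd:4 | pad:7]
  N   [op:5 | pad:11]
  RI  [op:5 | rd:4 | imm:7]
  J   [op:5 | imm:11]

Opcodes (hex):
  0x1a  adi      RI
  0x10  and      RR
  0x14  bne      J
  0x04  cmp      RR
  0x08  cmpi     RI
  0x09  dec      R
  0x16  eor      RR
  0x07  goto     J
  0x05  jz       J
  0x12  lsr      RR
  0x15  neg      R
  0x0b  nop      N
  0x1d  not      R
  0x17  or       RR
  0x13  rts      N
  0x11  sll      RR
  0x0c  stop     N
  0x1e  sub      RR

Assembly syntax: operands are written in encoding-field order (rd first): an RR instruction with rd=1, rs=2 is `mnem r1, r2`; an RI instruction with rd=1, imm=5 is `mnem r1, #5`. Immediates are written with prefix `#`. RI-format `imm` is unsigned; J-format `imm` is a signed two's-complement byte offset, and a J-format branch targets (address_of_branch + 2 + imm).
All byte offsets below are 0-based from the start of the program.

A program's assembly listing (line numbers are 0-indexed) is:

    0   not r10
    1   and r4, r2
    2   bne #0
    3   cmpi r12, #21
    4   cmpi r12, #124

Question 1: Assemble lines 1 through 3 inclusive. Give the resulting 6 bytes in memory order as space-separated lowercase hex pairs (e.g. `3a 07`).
82 10 a0 00 46 15

L1: and op=0x10:5|rd=4:4|rs=2:4|pad=0:3 ⇒ 0x8210 ⇒ big 82 10
L2: bne op=0x14:5|imm=0:11 ⇒ 0xa000 ⇒ big a0 00
L3: cmpi op=0x8:5|rd=12:4|imm=21:7 ⇒ 0x4615 ⇒ big 46 15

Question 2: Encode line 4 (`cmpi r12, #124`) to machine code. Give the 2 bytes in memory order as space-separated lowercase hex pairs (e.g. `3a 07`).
46 7c

4. cmpi fields op=0x8:5|rd=12:4|imm=124:7 → word 467ch → 46 7c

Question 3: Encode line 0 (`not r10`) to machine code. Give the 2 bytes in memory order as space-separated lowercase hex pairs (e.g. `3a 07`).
0. not fields op=0x1d:5|rd=10:4|pad=0:7 → word ed00h → ed 00

ed 00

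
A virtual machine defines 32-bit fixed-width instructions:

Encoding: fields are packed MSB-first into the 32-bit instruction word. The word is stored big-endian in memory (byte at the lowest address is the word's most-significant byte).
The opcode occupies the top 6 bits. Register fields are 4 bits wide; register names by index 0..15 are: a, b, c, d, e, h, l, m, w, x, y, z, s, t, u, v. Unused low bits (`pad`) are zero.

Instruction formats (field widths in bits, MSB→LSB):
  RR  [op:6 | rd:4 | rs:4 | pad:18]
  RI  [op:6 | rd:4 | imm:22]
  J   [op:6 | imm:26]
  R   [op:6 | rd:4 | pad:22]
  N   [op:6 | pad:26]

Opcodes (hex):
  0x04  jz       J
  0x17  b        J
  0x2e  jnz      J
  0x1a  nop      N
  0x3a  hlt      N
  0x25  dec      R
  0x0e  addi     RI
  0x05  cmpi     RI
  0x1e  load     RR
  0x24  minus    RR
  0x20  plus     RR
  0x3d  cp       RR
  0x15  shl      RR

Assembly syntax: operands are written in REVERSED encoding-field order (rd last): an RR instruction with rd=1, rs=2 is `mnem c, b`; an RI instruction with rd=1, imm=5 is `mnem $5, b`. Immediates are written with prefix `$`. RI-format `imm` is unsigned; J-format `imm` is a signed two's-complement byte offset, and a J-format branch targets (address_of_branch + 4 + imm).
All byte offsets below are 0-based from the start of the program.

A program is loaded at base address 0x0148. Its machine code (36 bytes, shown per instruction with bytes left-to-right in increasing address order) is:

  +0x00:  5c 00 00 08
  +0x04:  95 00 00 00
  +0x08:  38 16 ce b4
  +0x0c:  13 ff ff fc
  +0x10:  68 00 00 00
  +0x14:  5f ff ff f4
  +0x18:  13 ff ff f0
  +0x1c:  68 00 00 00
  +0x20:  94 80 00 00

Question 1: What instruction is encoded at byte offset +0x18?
@+18  big-endian(13 ff ff f0) = 0x13fffff0
  top 6b → 0x4 → jz [J]
  imm: (w>>0)&0x3ffffff=0x3fffff0 (s26→-16) → $-16

jz $-16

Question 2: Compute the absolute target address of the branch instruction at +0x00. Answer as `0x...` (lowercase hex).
@+00  big-endian(5c 00 00 08) = 0x5c000008
  op=0x5c000008>>26=0x17 ⇒ b (J)
  imm: (w>>0)&0x3ffffff=0x8 → $8
  target = base 0x0148 + off 0x00 + 4 + imm 8 = 0x0154

0x0154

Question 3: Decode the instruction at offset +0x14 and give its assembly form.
[14] 5f ff ff f4 → 0x5ffffff4
  op=0x5ffffff4>>26=0x17 ⇒ b (J)
  imm@[25:0]=0x3fffff4 (s26→-12) ⇒ $-12

b $-12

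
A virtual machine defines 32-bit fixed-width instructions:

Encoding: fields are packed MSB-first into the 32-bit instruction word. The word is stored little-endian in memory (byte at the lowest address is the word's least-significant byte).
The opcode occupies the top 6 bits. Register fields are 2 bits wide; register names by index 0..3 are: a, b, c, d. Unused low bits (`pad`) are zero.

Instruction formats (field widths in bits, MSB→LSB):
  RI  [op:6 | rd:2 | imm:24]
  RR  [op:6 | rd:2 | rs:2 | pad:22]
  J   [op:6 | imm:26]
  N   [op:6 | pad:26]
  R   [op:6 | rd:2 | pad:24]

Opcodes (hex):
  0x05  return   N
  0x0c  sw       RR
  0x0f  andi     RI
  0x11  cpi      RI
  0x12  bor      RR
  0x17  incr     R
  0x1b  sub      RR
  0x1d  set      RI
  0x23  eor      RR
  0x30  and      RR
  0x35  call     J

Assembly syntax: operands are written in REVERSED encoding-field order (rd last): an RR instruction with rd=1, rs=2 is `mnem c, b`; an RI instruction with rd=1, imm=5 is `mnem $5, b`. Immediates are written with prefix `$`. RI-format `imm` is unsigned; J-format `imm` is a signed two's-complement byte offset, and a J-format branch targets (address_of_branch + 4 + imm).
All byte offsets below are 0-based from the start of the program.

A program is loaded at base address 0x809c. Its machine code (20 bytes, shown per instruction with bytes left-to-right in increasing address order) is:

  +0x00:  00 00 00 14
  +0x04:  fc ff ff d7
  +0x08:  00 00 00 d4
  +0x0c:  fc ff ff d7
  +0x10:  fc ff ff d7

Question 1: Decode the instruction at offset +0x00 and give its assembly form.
@+00  little-endian(00 00 00 14) = 0x14000000
  op=0x14000000>>26=0x5 ⇒ return (N)

return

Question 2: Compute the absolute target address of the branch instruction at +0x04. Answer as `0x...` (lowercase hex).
0x80a0

+0x04: fc ff ff d7 ⇒ word 0xd7fffffc (little)
  opcode bits[31:26]=0x35: call/J
  imm: (w>>0)&0x3ffffff=0x3fffffc (s26→-4) → $-4
  target = base 0x809c + off 0x04 + 4 + imm -4 = 0x80a0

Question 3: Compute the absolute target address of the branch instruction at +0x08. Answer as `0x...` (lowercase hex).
off 0x08: read 00 00 00 d4 as little → 0xd4000000
  top 6b → 0x35 → call [J]
  imm@[25:0]=0x0 ⇒ $0
  target = base 0x809c + off 0x08 + 4 + imm 0 = 0x80a8

0x80a8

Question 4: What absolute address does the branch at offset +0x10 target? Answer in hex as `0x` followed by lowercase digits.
+0x10: fc ff ff d7 ⇒ word 0xd7fffffc (little)
  opcode bits[31:26]=0x35: call/J
  imm: (w>>0)&0x3ffffff=0x3fffffc (s26→-4) → $-4
  target = base 0x809c + off 0x10 + 4 + imm -4 = 0x80ac

0x80ac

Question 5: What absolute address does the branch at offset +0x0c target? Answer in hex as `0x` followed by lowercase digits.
off 0x0c: read fc ff ff d7 as little → 0xd7fffffc
  op=0xd7fffffc>>26=0x35 ⇒ call (J)
  [25:0] imm=67108860 (s26→-4) = $-4
  target = base 0x809c + off 0x0c + 4 + imm -4 = 0x80a8

0x80a8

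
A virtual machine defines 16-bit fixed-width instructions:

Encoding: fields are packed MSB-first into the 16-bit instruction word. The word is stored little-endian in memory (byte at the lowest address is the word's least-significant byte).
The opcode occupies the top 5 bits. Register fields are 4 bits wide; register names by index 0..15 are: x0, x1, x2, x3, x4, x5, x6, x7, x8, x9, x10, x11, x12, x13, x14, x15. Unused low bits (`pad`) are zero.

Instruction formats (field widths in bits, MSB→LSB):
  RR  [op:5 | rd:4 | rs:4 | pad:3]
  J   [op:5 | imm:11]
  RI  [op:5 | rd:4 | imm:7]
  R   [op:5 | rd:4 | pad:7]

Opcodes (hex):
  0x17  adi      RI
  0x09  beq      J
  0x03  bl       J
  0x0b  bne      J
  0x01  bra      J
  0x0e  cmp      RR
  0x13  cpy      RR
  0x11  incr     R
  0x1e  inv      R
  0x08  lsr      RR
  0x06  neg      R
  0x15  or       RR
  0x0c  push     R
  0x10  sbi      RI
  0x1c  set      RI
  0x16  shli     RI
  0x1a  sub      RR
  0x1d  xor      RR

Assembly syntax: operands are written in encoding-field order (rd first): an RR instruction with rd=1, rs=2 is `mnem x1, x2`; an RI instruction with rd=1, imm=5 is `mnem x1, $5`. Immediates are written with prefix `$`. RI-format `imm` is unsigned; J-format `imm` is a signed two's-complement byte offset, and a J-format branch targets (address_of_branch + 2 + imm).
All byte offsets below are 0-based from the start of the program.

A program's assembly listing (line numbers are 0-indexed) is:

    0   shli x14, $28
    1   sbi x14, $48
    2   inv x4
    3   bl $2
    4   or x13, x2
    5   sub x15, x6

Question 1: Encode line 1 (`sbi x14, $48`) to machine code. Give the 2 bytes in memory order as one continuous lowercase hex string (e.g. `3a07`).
3087

line 1 (sbi): pack op=0x10:5|rd=14:4|imm=48:7 = 0x8730; little→ 30 87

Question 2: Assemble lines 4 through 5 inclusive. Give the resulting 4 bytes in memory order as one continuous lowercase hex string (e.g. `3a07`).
line 4 (or): pack op=0x15:5|rd=13:4|rs=2:4|pad=0:3 = 0xae90; little→ 90 ae
line 5 (sub): pack op=0x1a:5|rd=15:4|rs=6:4|pad=0:3 = 0xd7b0; little→ b0 d7

90aeb0d7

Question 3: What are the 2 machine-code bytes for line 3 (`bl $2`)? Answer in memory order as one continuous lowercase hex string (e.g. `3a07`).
3. bl fields op=0x3:5|imm=2:11 → word 1802h → 02 18

0218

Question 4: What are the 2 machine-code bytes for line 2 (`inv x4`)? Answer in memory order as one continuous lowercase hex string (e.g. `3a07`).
00f2

line 2 (inv): pack op=0x1e:5|rd=4:4|pad=0:7 = 0xf200; little→ 00 f2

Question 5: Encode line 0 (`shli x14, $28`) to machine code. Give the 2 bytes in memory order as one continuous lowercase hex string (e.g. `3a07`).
1cb7

line 0 (shli): pack op=0x16:5|rd=14:4|imm=28:7 = 0xb71c; little→ 1c b7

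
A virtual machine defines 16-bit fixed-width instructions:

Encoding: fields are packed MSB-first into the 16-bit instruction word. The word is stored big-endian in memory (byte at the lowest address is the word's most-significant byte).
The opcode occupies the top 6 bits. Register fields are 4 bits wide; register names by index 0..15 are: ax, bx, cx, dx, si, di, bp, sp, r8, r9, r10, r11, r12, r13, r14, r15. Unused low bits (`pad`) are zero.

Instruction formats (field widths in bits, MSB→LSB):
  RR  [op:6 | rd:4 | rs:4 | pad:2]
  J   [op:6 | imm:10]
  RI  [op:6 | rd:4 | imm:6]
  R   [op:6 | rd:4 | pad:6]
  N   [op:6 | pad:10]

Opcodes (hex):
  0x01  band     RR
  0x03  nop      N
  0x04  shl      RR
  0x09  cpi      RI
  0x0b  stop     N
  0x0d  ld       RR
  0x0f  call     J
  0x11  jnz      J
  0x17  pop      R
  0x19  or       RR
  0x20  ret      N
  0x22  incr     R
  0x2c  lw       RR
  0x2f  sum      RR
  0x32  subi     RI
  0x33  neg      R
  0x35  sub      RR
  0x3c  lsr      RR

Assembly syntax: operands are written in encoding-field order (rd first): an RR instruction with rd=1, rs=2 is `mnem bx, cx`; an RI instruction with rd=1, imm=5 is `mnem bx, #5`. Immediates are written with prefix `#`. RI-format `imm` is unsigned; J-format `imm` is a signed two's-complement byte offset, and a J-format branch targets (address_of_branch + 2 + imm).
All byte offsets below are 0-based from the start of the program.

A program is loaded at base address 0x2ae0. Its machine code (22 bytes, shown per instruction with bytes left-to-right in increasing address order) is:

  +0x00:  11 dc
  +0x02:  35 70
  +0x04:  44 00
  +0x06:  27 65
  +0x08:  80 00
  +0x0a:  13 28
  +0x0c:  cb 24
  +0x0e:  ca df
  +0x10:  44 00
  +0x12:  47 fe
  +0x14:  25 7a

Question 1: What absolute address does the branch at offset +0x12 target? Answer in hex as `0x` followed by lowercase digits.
[12] 47 fe → 0x47fe
  op=0x47fe>>10=0x11 ⇒ jnz (J)
  imm: (w>>0)&0x3ff=0x3fe (s10→-2) → #-2
  target = base 0x2ae0 + off 0x12 + 2 + imm -2 = 0x2af2

0x2af2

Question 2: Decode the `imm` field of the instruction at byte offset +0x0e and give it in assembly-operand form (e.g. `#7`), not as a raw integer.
#31

[0e] ca df → 0xcadf
  op=0xcadf>>10=0x32 ⇒ subi (RI)
  rd: (w>>6)&0xf=0xb → r11
  imm: (w>>0)&0x3f=0x1f → #31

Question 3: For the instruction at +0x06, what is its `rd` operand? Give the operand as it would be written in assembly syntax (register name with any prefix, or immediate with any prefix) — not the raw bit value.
[06] 27 65 → 0x2765
  opcode bits[15:10]=0x9: cpi/RI
  rd: (w>>6)&0xf=0xd → r13
  imm: (w>>0)&0x3f=0x25 → #37

r13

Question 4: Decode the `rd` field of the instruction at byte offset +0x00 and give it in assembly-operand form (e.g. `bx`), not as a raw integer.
+0x00: 11 dc ⇒ word 0x11dc (big)
  op=0x11dc>>10=0x4 ⇒ shl (RR)
  rd: (w>>6)&0xf=0x7 → sp
  rs: (w>>2)&0xf=0x7 → sp

sp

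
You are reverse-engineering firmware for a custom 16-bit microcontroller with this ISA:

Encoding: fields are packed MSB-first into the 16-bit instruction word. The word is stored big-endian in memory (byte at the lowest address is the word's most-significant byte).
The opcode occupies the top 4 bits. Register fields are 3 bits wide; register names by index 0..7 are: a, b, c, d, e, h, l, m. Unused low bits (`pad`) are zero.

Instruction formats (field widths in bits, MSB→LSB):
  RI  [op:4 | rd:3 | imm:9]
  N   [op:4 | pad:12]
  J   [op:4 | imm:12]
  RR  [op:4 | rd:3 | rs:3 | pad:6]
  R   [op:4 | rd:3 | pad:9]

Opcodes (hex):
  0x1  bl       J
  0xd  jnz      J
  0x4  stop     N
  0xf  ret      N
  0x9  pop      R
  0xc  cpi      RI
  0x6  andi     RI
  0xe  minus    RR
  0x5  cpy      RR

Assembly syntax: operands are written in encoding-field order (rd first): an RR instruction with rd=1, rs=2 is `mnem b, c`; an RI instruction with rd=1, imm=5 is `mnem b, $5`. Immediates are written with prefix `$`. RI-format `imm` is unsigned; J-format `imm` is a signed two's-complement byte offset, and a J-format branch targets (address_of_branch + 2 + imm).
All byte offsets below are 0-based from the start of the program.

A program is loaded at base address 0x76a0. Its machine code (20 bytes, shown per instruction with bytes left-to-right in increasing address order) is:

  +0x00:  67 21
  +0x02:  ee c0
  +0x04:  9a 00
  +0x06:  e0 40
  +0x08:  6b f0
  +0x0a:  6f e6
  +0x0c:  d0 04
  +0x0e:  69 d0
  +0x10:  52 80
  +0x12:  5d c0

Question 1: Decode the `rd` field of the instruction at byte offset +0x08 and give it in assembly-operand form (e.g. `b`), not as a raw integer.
h

+0x08: 6b f0 ⇒ word 0x6bf0 (big)
  op=0x6bf0>>12=0x6 ⇒ andi (RI)
  [11:9] rd=5 = h
  [8:0] imm=496 = $496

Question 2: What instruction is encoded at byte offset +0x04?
[04] 9a 00 → 0x9a00
  op=0x9a00>>12=0x9 ⇒ pop (R)
  rd@[11:9]=0x5 ⇒ h

pop h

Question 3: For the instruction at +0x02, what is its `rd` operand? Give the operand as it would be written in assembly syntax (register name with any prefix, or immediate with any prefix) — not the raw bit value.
m

@+02  big-endian(ee c0) = 0xeec0
  opcode bits[15:12]=0xe: minus/RR
  rd@[11:9]=0x7 ⇒ m
  rs@[8:6]=0x3 ⇒ d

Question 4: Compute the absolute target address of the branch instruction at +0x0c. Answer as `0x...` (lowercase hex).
[0c] d0 04 → 0xd004
  top 4b → 0xd → jnz [J]
  [11:0] imm=4 = $4
  target = base 0x76a0 + off 0x0c + 2 + imm 4 = 0x76b2

0x76b2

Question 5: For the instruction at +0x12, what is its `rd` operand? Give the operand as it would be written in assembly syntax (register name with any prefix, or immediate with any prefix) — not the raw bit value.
off 0x12: read 5d c0 as big → 0x5dc0
  opcode bits[15:12]=0x5: cpy/RR
  [11:9] rd=6 = l
  [8:6] rs=7 = m

l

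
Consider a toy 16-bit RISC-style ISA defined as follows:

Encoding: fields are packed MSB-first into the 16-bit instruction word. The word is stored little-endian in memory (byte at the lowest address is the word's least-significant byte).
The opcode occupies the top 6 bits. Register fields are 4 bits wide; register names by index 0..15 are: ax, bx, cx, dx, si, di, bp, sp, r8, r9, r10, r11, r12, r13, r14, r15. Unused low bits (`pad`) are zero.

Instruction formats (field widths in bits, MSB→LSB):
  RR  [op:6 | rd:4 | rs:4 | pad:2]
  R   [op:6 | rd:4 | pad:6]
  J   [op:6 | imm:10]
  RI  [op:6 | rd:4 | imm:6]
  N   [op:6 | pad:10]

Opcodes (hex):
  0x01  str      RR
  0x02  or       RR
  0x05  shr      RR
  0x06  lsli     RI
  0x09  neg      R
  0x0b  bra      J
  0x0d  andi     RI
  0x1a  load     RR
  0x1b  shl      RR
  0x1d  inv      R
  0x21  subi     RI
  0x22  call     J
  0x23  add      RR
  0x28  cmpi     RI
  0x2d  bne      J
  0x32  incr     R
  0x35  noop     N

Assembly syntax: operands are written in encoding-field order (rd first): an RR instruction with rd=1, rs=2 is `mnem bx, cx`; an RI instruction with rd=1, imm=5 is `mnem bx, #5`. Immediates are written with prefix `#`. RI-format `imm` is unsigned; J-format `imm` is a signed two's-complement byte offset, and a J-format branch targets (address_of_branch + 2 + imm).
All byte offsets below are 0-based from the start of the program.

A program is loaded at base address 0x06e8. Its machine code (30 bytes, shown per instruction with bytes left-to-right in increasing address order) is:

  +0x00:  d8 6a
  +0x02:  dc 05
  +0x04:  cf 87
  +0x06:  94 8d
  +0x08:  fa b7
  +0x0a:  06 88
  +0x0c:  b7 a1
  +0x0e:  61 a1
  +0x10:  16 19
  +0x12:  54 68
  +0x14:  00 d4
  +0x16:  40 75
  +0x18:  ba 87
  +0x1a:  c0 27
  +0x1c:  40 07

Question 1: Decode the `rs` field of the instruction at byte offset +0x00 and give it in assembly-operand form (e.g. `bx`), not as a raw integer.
bp

[00] d8 6a → 0x6ad8
  op=0x6ad8>>10=0x1a ⇒ load (RR)
  rd: (w>>6)&0xf=0xb → r11
  rs: (w>>2)&0xf=0x6 → bp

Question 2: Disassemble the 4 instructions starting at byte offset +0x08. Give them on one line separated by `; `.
bne #-6; call #6; cmpi bp, #55; cmpi di, #33

+0x08: fa b7 ⇒ word 0xb7fa (little)
  opcode bits[15:10]=0x2d: bne/J
  imm: (w>>0)&0x3ff=0x3fa (s10→-6) → #-6
+0x0a: 06 88 ⇒ word 0x8806 (little)
  opcode bits[15:10]=0x22: call/J
  imm: (w>>0)&0x3ff=0x6 → #6
+0x0c: b7 a1 ⇒ word 0xa1b7 (little)
  opcode bits[15:10]=0x28: cmpi/RI
  rd: (w>>6)&0xf=0x6 → bp
  imm: (w>>0)&0x3f=0x37 → #55
+0x0e: 61 a1 ⇒ word 0xa161 (little)
  opcode bits[15:10]=0x28: cmpi/RI
  rd: (w>>6)&0xf=0x5 → di
  imm: (w>>0)&0x3f=0x21 → #33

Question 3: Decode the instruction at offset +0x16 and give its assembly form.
inv di

off 0x16: read 40 75 as little → 0x7540
  top 6b → 0x1d → inv [R]
  rd: (w>>6)&0xf=0x5 → di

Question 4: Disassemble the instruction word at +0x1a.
neg r15

@+1a  little-endian(c0 27) = 0x27c0
  top 6b → 0x9 → neg [R]
  rd@[9:6]=0xf ⇒ r15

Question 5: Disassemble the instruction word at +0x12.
load bx, di

+0x12: 54 68 ⇒ word 0x6854 (little)
  top 6b → 0x1a → load [RR]
  rd@[9:6]=0x1 ⇒ bx
  rs@[5:2]=0x5 ⇒ di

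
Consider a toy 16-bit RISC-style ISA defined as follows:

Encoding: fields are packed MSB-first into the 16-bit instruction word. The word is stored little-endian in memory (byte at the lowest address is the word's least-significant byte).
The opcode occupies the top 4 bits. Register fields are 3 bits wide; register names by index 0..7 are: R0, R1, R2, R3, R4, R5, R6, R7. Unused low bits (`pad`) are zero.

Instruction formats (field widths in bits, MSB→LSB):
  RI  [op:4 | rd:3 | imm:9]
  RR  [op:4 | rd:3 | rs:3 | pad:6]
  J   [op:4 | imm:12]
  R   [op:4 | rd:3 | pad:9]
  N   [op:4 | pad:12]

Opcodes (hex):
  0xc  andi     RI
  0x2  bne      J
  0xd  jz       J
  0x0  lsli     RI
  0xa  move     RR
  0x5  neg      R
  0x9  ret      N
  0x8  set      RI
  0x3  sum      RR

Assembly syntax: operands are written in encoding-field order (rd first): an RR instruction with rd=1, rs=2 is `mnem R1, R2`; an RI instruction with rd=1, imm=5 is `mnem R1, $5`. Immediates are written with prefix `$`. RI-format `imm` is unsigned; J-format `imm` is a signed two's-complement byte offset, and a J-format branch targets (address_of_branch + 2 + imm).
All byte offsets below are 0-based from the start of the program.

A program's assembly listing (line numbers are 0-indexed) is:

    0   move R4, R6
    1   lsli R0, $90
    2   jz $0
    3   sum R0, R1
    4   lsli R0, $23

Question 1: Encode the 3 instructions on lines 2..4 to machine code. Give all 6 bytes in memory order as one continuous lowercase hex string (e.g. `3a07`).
2. jz fields op=0xd:4|imm=0:12 → word d000h → 00 d0
3. sum fields op=0x3:4|rd=0:3|rs=1:3|pad=0:6 → word 3040h → 40 30
4. lsli fields op=0x0:4|rd=0:3|imm=23:9 → word 0017h → 17 00

00d040301700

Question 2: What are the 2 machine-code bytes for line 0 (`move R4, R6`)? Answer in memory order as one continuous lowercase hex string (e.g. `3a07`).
80a9

L0: move op=0xa:4|rd=4:3|rs=6:3|pad=0:6 ⇒ 0xa980 ⇒ little 80 a9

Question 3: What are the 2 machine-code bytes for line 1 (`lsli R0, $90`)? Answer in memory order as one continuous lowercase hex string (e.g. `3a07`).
5a00

L1: lsli op=0x0:4|rd=0:3|imm=90:9 ⇒ 0x005a ⇒ little 5a 00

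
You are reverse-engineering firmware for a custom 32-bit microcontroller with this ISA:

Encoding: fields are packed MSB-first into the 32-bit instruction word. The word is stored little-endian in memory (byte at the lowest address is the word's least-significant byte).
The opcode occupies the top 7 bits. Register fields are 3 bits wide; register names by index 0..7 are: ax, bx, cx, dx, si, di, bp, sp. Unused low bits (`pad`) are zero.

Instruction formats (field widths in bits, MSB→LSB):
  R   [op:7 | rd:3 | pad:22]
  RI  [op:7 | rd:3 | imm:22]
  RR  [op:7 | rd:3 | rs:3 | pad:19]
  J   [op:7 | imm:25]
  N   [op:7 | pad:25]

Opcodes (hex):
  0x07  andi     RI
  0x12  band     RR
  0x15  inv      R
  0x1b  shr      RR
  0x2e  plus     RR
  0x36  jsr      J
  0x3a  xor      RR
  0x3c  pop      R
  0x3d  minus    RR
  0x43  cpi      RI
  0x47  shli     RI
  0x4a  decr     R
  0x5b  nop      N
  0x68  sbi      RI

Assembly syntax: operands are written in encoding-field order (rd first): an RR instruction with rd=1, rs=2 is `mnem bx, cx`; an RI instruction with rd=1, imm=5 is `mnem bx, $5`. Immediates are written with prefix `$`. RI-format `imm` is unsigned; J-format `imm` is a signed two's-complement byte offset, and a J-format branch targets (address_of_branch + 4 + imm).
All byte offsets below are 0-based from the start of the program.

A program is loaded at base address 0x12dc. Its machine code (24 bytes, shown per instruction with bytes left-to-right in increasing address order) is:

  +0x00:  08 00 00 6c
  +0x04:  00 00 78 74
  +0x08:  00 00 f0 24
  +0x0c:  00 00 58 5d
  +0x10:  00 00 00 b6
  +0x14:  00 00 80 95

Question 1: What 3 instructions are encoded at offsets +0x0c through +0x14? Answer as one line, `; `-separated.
@+0c  little-endian(00 00 58 5d) = 0x5d580000
  opcode bits[31:25]=0x2e: plus/RR
  [24:22] rd=5 = di
  [21:19] rs=3 = dx
@+10  little-endian(00 00 00 b6) = 0xb6000000
  opcode bits[31:25]=0x5b: nop/N
@+14  little-endian(00 00 80 95) = 0x95800000
  opcode bits[31:25]=0x4a: decr/R
  [24:22] rd=6 = bp

plus di, dx; nop; decr bp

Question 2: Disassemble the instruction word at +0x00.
jsr $8

[00] 08 00 00 6c → 0x6c000008
  op=0x6c000008>>25=0x36 ⇒ jsr (J)
  [24:0] imm=8 = $8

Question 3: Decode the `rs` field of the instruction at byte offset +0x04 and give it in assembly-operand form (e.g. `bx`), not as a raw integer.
sp

off 0x04: read 00 00 78 74 as little → 0x74780000
  op=0x74780000>>25=0x3a ⇒ xor (RR)
  rd@[24:22]=0x1 ⇒ bx
  rs@[21:19]=0x7 ⇒ sp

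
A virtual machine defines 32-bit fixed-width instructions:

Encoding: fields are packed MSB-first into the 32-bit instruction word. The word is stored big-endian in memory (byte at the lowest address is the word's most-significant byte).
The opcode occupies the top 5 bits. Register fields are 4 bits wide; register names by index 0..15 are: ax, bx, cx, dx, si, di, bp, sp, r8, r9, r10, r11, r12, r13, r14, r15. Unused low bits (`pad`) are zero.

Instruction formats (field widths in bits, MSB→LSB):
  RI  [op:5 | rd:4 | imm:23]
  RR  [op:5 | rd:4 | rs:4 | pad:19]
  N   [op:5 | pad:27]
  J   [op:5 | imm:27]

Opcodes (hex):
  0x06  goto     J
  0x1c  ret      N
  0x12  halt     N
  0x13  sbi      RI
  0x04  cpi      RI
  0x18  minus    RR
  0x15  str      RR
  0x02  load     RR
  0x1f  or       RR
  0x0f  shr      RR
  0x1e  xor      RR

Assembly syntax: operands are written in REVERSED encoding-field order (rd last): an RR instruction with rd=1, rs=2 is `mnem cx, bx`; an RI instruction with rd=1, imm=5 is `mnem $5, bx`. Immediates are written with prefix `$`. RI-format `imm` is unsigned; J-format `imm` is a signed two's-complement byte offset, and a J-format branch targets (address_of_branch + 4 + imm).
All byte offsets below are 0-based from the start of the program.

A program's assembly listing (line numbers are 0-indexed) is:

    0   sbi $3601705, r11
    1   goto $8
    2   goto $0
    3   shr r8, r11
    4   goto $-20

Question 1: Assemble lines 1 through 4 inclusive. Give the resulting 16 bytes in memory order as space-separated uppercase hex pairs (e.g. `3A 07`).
1. goto fields op=0x6:5|imm=8:27 → word 30000008h → 30 00 00 08
2. goto fields op=0x6:5|imm=0:27 → word 30000000h → 30 00 00 00
3. shr fields op=0xf:5|rd=11:4|rs=8:4|pad=0:19 → word 7dc00000h → 7d c0 00 00
4. goto fields op=0x6:5|imm=-20:27 → word 37ffffech → 37 ff ff ec

30 00 00 08 30 00 00 00 7D C0 00 00 37 FF FF EC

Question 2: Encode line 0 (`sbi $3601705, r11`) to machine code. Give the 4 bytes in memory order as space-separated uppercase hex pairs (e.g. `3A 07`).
9D B6 F5 29

line 0 (sbi): pack op=0x13:5|rd=11:4|imm=3601705:23 = 0x9db6f529; big→ 9d b6 f5 29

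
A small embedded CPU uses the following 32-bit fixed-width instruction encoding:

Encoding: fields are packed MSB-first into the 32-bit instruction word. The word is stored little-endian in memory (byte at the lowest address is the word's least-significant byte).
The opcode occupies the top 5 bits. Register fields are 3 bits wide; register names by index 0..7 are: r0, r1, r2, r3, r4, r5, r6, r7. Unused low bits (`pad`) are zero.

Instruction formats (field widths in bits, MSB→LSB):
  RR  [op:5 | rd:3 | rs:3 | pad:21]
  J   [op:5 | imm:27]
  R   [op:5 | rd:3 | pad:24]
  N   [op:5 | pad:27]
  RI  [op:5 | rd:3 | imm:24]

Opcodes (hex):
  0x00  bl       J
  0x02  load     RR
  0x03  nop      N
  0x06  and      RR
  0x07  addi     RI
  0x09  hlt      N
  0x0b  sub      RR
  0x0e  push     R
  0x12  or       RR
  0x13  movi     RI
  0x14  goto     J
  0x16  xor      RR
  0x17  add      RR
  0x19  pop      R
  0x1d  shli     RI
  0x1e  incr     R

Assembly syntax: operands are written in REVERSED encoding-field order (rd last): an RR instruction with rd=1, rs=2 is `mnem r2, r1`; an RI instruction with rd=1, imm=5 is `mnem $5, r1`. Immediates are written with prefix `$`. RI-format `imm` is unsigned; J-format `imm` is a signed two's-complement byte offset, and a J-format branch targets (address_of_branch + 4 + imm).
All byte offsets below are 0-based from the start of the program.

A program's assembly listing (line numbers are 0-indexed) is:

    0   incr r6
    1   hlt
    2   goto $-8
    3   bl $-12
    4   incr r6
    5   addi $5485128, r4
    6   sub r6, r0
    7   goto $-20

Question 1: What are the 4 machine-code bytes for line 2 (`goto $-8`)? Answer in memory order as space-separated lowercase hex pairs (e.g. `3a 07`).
L2: goto op=0x14:5|imm=-8:27 ⇒ 0xa7fffff8 ⇒ little f8 ff ff a7

f8 ff ff a7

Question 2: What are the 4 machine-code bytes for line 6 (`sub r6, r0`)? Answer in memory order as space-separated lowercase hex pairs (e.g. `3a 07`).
6. sub fields op=0xb:5|rd=0:3|rs=6:3|pad=0:21 → word 58c00000h → 00 00 c0 58

00 00 c0 58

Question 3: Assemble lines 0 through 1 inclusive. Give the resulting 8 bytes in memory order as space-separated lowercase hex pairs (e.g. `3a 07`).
00 00 00 f6 00 00 00 48

L0: incr op=0x1e:5|rd=6:3|pad=0:24 ⇒ 0xf6000000 ⇒ little 00 00 00 f6
L1: hlt op=0x9:5|pad=0:27 ⇒ 0x48000000 ⇒ little 00 00 00 48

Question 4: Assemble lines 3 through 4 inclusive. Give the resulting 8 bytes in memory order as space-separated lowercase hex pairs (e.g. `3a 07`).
f4 ff ff 07 00 00 00 f6

L3: bl op=0x0:5|imm=-12:27 ⇒ 0x07fffff4 ⇒ little f4 ff ff 07
L4: incr op=0x1e:5|rd=6:3|pad=0:24 ⇒ 0xf6000000 ⇒ little 00 00 00 f6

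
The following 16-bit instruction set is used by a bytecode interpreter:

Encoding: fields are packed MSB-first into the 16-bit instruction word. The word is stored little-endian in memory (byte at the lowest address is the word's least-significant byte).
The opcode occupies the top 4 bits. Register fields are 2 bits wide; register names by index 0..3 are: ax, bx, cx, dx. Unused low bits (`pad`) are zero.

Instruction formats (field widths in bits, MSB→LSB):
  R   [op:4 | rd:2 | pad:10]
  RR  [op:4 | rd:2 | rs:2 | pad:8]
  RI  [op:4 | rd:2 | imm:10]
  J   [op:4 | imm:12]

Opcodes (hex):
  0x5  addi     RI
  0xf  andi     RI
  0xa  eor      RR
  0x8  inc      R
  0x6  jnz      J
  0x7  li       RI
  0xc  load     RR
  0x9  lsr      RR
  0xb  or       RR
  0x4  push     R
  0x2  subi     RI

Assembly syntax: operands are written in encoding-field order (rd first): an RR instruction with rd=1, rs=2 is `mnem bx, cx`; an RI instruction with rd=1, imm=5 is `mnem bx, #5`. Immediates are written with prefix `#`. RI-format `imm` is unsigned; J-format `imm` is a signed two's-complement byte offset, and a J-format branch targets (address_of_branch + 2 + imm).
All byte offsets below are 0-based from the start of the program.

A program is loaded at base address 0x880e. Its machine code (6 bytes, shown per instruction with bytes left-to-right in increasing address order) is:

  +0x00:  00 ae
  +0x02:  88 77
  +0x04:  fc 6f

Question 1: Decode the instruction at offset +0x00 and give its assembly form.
eor dx, cx

[00] 00 ae → 0xae00
  top 4b → 0xa → eor [RR]
  rd: (w>>10)&0x3=0x3 → dx
  rs: (w>>8)&0x3=0x2 → cx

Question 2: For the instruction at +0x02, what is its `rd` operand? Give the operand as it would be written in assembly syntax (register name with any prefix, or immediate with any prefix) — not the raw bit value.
off 0x02: read 88 77 as little → 0x7788
  opcode bits[15:12]=0x7: li/RI
  rd: (w>>10)&0x3=0x1 → bx
  imm: (w>>0)&0x3ff=0x388 → #904

bx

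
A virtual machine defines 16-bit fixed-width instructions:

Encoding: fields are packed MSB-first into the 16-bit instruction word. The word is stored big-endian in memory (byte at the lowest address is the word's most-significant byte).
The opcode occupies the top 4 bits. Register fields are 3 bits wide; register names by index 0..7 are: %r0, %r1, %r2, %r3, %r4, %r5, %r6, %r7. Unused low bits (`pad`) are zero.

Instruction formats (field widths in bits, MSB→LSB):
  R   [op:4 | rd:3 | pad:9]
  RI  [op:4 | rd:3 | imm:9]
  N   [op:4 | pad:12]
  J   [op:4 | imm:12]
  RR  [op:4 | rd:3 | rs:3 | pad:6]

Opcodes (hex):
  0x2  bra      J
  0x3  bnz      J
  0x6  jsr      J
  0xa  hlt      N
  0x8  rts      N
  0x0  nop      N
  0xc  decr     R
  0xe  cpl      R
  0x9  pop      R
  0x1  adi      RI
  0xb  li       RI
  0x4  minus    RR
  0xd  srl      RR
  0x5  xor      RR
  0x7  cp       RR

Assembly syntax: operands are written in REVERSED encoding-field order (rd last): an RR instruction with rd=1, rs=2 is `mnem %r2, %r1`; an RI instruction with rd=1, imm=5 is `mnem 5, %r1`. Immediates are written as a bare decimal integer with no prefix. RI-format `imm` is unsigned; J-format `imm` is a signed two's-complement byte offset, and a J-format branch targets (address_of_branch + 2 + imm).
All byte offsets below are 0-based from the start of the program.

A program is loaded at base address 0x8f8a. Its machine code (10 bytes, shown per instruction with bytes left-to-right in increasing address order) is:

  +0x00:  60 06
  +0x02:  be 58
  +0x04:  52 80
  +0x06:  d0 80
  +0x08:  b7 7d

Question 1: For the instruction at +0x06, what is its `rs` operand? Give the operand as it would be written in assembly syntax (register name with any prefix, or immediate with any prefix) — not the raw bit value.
%r2

+0x06: d0 80 ⇒ word 0xd080 (big)
  op=0xd080>>12=0xd ⇒ srl (RR)
  rd: (w>>9)&0x7=0x0 → %r0
  rs: (w>>6)&0x7=0x2 → %r2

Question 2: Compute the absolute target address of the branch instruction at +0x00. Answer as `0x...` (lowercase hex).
+0x00: 60 06 ⇒ word 0x6006 (big)
  opcode bits[15:12]=0x6: jsr/J
  [11:0] imm=6 = 6
  target = base 0x8f8a + off 0x00 + 2 + imm 6 = 0x8f92

0x8f92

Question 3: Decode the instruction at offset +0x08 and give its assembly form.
li 381, %r3

@+08  big-endian(b7 7d) = 0xb77d
  opcode bits[15:12]=0xb: li/RI
  [11:9] rd=3 = %r3
  [8:0] imm=381 = 381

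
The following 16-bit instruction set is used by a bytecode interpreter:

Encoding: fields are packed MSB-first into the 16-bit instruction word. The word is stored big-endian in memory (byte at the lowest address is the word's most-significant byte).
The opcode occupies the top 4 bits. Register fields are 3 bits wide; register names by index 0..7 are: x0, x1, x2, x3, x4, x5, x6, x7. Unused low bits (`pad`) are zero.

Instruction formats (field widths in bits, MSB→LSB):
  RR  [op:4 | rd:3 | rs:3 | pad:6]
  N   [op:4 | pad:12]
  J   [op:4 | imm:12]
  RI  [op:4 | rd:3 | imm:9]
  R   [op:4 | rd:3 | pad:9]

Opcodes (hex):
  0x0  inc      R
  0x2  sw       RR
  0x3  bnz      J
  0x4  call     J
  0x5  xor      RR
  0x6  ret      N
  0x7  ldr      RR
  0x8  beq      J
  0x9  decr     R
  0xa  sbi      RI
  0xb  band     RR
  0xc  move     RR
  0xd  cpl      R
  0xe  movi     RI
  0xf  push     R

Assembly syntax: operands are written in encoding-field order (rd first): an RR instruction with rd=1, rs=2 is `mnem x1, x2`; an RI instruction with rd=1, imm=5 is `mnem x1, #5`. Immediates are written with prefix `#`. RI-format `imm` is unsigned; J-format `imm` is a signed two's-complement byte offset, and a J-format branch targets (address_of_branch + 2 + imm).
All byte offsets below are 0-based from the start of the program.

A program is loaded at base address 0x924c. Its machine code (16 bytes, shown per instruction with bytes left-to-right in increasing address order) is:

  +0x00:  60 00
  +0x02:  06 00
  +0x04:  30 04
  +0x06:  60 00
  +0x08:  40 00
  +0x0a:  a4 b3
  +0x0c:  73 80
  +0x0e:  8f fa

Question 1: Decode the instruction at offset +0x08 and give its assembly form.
[08] 40 00 → 0x4000
  opcode bits[15:12]=0x4: call/J
  imm@[11:0]=0x0 ⇒ #0

call #0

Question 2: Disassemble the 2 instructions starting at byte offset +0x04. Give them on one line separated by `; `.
bnz #4; ret

@+04  big-endian(30 04) = 0x3004
  top 4b → 0x3 → bnz [J]
  imm: (w>>0)&0xfff=0x4 → #4
@+06  big-endian(60 00) = 0x6000
  top 4b → 0x6 → ret [N]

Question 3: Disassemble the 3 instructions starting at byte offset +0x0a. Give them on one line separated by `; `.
sbi x2, #179; ldr x1, x6; beq #-6

@+0a  big-endian(a4 b3) = 0xa4b3
  op=0xa4b3>>12=0xa ⇒ sbi (RI)
  rd@[11:9]=0x2 ⇒ x2
  imm@[8:0]=0xb3 ⇒ #179
@+0c  big-endian(73 80) = 0x7380
  op=0x7380>>12=0x7 ⇒ ldr (RR)
  rd@[11:9]=0x1 ⇒ x1
  rs@[8:6]=0x6 ⇒ x6
@+0e  big-endian(8f fa) = 0x8ffa
  op=0x8ffa>>12=0x8 ⇒ beq (J)
  imm@[11:0]=0xffa (s12→-6) ⇒ #-6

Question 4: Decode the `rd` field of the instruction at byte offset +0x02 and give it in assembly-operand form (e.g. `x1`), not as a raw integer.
x3

+0x02: 06 00 ⇒ word 0x0600 (big)
  op=0x0600>>12=0x0 ⇒ inc (R)
  [11:9] rd=3 = x3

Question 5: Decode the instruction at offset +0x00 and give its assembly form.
ret

off 0x00: read 60 00 as big → 0x6000
  top 4b → 0x6 → ret [N]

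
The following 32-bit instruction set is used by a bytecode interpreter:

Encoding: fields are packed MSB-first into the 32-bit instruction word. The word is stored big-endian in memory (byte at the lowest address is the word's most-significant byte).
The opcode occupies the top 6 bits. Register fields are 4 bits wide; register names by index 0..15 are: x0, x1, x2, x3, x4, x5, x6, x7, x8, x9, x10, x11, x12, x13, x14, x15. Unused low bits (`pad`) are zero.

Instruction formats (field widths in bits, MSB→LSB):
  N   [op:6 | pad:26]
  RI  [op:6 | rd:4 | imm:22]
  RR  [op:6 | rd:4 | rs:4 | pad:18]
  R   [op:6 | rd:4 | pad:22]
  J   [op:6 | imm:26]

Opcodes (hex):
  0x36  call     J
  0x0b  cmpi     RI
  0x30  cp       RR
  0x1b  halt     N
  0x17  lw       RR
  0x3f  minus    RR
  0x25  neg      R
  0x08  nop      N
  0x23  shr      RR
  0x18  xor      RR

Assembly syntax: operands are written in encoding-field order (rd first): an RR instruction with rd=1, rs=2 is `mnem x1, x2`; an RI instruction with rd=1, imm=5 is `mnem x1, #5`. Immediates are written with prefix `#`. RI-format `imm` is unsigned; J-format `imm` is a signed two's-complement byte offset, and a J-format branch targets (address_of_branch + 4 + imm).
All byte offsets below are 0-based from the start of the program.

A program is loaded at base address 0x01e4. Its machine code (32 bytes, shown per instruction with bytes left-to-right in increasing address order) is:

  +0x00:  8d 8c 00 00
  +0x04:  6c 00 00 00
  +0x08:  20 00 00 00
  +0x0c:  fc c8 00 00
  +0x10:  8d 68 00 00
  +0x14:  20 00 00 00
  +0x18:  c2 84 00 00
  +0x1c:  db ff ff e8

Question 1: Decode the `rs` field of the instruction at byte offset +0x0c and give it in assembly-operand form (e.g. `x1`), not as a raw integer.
x2

@+0c  big-endian(fc c8 00 00) = 0xfcc80000
  opcode bits[31:26]=0x3f: minus/RR
  rd@[25:22]=0x3 ⇒ x3
  rs@[21:18]=0x2 ⇒ x2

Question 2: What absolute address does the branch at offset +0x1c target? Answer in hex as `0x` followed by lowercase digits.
0x01ec

@+1c  big-endian(db ff ff e8) = 0xdbffffe8
  op=0xdbffffe8>>26=0x36 ⇒ call (J)
  imm: (w>>0)&0x3ffffff=0x3ffffe8 (s26→-24) → #-24
  target = base 0x01e4 + off 0x1c + 4 + imm -24 = 0x01ec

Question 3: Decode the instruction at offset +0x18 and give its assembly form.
off 0x18: read c2 84 00 00 as big → 0xc2840000
  op=0xc2840000>>26=0x30 ⇒ cp (RR)
  [25:22] rd=10 = x10
  [21:18] rs=1 = x1

cp x10, x1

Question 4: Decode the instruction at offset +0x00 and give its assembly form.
shr x6, x3

+0x00: 8d 8c 00 00 ⇒ word 0x8d8c0000 (big)
  opcode bits[31:26]=0x23: shr/RR
  rd: (w>>22)&0xf=0x6 → x6
  rs: (w>>18)&0xf=0x3 → x3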